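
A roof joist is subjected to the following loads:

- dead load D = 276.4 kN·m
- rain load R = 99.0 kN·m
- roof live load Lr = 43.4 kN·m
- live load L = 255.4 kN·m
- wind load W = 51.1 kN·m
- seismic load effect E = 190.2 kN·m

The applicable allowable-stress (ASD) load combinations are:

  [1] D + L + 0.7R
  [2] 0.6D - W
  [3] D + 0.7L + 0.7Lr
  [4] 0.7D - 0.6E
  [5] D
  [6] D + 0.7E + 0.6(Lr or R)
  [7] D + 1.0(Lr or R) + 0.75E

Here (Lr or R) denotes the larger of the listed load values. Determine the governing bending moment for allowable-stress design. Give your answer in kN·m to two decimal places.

(Lr or R) → R = 99.0 kN·m.
[1] 1.0(276.4) + 1.0(255.4) + 0.7(99.0) = 601.10
[2] 0.6(276.4) - 1.0(51.1) = 114.74
[3] 1.0(276.4) + 0.7(255.4) + 0.7(43.4) = 485.56
[4] 0.7(276.4) - 0.6(190.2) = 79.36
[5] 1.0(276.4) = 276.40
[6] 1.0(276.4) + 0.7(190.2) + 0.6(99.0) = 468.94
[7] 1.0(276.4) + 1.0(99.0) + 0.75(190.2) = 518.05
Maximum is from combination 1.

601.10 kN·m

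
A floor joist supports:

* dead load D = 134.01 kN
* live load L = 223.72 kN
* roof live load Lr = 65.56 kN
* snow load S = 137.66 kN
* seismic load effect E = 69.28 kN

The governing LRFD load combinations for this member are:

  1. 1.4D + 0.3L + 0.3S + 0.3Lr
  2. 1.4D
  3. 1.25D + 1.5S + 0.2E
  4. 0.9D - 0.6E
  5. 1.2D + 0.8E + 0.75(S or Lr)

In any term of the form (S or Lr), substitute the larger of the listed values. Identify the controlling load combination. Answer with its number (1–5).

Combination 3

(S or Lr) → S = 137.66 kN.
1. 1.4(134.01) + 0.3(223.72) + 0.3(137.66) + 0.3(65.56) = 187.61 + 67.12 + 41.30 + 19.67 = 315.70
2. 1.4(134.01) = 187.61
3. 1.25(134.01) + 1.5(137.66) + 0.2(69.28) = 167.51 + 206.49 + 13.86 = 387.86
4. 0.9(134.01) - 0.6(69.28) = 120.61 - 41.57 = 79.04
5. 1.2(134.01) + 0.8(69.28) + 0.75(137.66) = 160.81 + 55.42 + 103.25 = 319.48
The largest value is 387.86 kN from combination 3.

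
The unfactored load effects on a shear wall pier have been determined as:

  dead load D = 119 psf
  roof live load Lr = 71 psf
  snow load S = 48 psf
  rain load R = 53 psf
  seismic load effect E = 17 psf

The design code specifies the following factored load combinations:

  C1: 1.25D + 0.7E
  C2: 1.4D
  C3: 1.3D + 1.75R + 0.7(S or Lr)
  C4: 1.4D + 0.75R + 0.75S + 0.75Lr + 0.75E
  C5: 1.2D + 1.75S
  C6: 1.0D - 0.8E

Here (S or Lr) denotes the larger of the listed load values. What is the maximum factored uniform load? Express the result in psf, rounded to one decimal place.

308.4 psf

(S or Lr) → Lr = 71 psf.
C1: 1.25(119) + 0.7(17) = 148.8 + 11.9 = 160.7
C2: 1.4(119) = 166.6
C3: 1.3(119) + 1.75(53) + 0.7(71) = 154.7 + 92.8 + 49.7 = 297.2
C4: 1.4(119) + 0.75(53) + 0.75(48) + 0.75(71) + 0.75(17) = 308.4
C5: 1.2(119) + 1.75(48) = 142.8 + 84.0 = 226.8
C6: 1.0(119) - 0.8(17) = 119.0 - 13.6 = 105.4
Maximum is from combination 4.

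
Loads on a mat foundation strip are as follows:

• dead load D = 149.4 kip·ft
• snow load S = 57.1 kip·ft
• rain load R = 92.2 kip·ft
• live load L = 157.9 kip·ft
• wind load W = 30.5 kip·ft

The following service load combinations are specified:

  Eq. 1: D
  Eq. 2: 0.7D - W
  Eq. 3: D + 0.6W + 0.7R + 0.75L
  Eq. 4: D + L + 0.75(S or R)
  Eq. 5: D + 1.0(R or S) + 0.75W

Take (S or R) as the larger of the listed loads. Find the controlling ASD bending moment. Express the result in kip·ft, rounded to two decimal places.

(S or R) → R = 92.2 kip·ft; (R or S) → R = 92.2 kip·ft.
Eq. 1: 1.0(149.4) = 149.40
Eq. 2: 0.7(149.4) - 1.0(30.5) = 74.08
Eq. 3: 1.0(149.4) + 0.6(30.5) + 0.7(92.2) + 0.75(157.9) = 350.67
Eq. 4: 1.0(149.4) + 1.0(157.9) + 0.75(92.2) = 376.45
Eq. 5: 1.0(149.4) + 1.0(92.2) + 0.75(30.5) = 264.48
Maximum is from combination 4.

376.45 kip·ft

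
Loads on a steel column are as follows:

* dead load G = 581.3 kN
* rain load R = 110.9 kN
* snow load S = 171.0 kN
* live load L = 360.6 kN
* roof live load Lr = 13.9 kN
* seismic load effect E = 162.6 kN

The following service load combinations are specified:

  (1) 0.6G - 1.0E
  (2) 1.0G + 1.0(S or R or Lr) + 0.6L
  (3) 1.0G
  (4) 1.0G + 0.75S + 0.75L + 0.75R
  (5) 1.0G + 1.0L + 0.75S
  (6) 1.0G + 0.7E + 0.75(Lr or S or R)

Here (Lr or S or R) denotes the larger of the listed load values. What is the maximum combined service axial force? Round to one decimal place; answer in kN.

1070.2 kN

(S or R or Lr) → S = 171.0 kN; (Lr or S or R) → S = 171.0 kN.
(1) 0.6(581.3) - 1.0(162.6) = 348.8 - 162.6 = 186.2
(2) 1.0(581.3) + 1.0(171.0) + 0.6(360.6) = 581.3 + 171.0 + 216.4 = 968.7
(3) 1.0(581.3) = 581.3
(4) 1.0(581.3) + 0.75(171.0) + 0.75(360.6) + 0.75(110.9) = 1063.2
(5) 1.0(581.3) + 1.0(360.6) + 0.75(171.0) = 581.3 + 360.6 + 128.3 = 1070.2
(6) 1.0(581.3) + 0.7(162.6) + 0.75(171.0) = 581.3 + 113.8 + 128.3 = 823.4
The controlling combination is 5, giving 1070.2 kN.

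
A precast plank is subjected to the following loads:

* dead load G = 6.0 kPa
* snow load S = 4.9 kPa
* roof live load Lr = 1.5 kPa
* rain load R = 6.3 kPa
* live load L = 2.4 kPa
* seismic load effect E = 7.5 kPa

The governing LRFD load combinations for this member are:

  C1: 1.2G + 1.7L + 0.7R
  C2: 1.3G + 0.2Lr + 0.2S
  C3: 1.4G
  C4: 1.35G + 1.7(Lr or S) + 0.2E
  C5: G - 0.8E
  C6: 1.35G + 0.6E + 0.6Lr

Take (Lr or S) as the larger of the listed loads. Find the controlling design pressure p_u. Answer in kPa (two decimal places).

(Lr or S) → S = 4.9 kPa.
C1: 1.2(6.0) + 1.7(2.4) + 0.7(6.3) = 15.69
C2: 1.3(6.0) + 0.2(1.5) + 0.2(4.9) = 9.08
C3: 1.4(6.0) = 8.40
C4: 1.35(6.0) + 1.7(4.9) + 0.2(7.5) = 17.93
C5: 1.0(6.0) - 0.8(7.5) = 0.00
C6: 1.35(6.0) + 0.6(7.5) + 0.6(1.5) = 13.50
The controlling combination is 4, giving 17.93 kPa.

17.93 kPa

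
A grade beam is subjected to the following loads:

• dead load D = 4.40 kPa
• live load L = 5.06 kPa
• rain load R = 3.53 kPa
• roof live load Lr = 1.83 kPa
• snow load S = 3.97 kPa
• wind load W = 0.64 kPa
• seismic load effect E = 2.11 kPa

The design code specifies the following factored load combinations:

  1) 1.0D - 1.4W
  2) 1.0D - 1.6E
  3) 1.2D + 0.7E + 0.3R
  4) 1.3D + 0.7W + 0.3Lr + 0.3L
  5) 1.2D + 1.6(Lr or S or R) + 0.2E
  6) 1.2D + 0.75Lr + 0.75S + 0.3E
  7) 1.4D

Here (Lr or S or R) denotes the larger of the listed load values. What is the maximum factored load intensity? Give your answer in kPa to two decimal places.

12.05 kPa

(Lr or S or R) → S = 3.97 kPa.
1) 1.0(4.40) - 1.4(0.64) = 4.40 - 0.90 = 3.50
2) 1.0(4.40) - 1.6(2.11) = 4.40 - 3.38 = 1.02
3) 1.2(4.40) + 0.7(2.11) + 0.3(3.53) = 5.28 + 1.48 + 1.06 = 7.82
4) 1.3(4.40) + 0.7(0.64) + 0.3(1.83) + 0.3(5.06) = 5.72 + 0.45 + 0.55 + 1.52 = 8.24
5) 1.2(4.40) + 1.6(3.97) + 0.2(2.11) = 5.28 + 6.35 + 0.42 = 12.05
6) 1.2(4.40) + 0.75(1.83) + 0.75(3.97) + 0.3(2.11) = 5.28 + 1.37 + 2.98 + 0.63 = 10.26
7) 1.4(4.40) = 6.16
The controlling combination is 5, giving 12.05 kPa.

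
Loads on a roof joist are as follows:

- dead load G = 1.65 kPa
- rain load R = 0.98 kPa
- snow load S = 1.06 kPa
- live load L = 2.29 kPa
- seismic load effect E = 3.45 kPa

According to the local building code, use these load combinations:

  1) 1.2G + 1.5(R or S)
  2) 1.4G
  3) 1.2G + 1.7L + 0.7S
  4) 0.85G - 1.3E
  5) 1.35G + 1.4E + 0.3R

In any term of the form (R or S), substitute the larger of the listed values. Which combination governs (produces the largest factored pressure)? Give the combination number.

Combination 5

(R or S) → S = 1.06 kPa.
1) 1.2(1.65) + 1.5(1.06) = 1.98 + 1.59 = 3.57
2) 1.4(1.65) = 2.31
3) 1.2(1.65) + 1.7(2.29) + 0.7(1.06) = 6.62
4) 0.85(1.65) - 1.3(3.45) = -3.08
5) 1.35(1.65) + 1.4(3.45) + 0.3(0.98) = 2.23 + 4.83 + 0.29 = 7.35
The largest value is 7.35 kPa from combination 5.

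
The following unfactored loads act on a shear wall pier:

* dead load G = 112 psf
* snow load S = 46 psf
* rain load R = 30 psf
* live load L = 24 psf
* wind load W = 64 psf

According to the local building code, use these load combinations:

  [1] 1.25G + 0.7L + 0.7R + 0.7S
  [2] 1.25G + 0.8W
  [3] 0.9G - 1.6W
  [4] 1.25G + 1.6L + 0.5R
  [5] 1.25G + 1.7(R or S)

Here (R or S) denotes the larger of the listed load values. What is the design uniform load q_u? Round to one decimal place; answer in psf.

(R or S) → S = 46 psf.
[1] 1.25(112) + 0.7(24) + 0.7(30) + 0.7(46) = 210.0
[2] 1.25(112) + 0.8(64) = 191.2
[3] 0.9(112) - 1.6(64) = -1.6
[4] 1.25(112) + 1.6(24) + 0.5(30) = 193.4
[5] 1.25(112) + 1.7(46) = 218.2
Combination 5 governs: q_u = 218.2 psf.

218.2 psf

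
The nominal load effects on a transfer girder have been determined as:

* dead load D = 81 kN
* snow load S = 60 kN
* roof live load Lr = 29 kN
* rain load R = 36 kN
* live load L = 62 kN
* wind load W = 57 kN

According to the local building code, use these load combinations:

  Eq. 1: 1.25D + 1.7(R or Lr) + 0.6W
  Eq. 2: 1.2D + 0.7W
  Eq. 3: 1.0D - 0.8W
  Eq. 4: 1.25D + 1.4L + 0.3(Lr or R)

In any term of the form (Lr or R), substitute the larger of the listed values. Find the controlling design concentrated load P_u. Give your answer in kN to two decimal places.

(R or Lr) → R = 36 kN; (Lr or R) → R = 36 kN.
Eq. 1: 1.25(81) + 1.7(36) + 0.6(57) = 101.25 + 61.20 + 34.20 = 196.65
Eq. 2: 1.2(81) + 0.7(57) = 97.20 + 39.90 = 137.10
Eq. 3: 1.0(81) - 0.8(57) = 81.00 - 45.60 = 35.40
Eq. 4: 1.25(81) + 1.4(62) + 0.3(36) = 101.25 + 86.80 + 10.80 = 198.85
Maximum is from combination 4.

198.85 kN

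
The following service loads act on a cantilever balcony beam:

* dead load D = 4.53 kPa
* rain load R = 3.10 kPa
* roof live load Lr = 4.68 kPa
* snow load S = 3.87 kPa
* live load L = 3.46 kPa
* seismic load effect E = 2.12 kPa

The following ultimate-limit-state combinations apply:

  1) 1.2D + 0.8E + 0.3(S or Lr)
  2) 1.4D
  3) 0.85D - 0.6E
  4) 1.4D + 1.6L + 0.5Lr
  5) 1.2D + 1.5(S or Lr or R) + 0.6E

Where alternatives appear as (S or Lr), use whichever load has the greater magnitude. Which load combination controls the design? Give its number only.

(S or Lr) → Lr = 4.68 kPa; (S or Lr or R) → Lr = 4.68 kPa.
1) 1.2(4.53) + 0.8(2.12) + 0.3(4.68) = 8.54
2) 1.4(4.53) = 6.34
3) 0.85(4.53) - 0.6(2.12) = 2.58
4) 1.4(4.53) + 1.6(3.46) + 0.5(4.68) = 14.22
5) 1.2(4.53) + 1.5(4.68) + 0.6(2.12) = 13.73
The largest value is 14.22 kPa from combination 4.

Combination 4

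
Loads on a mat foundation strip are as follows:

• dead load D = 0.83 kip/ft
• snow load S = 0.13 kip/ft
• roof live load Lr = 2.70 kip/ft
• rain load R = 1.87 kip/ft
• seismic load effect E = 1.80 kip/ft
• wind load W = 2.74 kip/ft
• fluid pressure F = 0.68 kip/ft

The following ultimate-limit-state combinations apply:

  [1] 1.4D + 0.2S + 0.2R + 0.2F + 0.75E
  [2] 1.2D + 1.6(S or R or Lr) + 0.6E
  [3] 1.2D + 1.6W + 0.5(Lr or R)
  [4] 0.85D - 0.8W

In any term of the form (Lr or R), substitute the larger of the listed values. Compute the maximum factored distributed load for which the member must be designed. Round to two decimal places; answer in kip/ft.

(S or R or Lr) → Lr = 2.70 kip/ft; (Lr or R) → Lr = 2.70 kip/ft.
[1] 1.4(0.83) + 0.2(0.13) + 0.2(1.87) + 0.2(0.68) + 0.75(1.80) = 3.05
[2] 1.2(0.83) + 1.6(2.70) + 0.6(1.80) = 6.40
[3] 1.2(0.83) + 1.6(2.74) + 0.5(2.70) = 6.73
[4] 0.85(0.83) - 0.8(2.74) = -1.49
Combination 3 governs: w_u = 6.73 kip/ft.

6.73 kip/ft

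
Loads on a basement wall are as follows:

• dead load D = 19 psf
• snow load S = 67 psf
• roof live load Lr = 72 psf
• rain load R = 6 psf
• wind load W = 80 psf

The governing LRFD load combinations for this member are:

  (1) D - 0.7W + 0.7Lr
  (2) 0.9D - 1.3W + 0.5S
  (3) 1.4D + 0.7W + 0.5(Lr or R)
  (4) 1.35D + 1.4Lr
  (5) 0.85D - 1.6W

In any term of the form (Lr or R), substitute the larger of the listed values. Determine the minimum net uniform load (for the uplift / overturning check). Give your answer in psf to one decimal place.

(Lr or R) → Lr = 72 psf.
(1) 1.0(19) - 0.7(80) + 0.7(72) = 13.4
(2) 0.9(19) - 1.3(80) + 0.5(67) = -53.4
(3) 1.4(19) + 0.7(80) + 0.5(72) = 118.6
(4) 1.35(19) + 1.4(72) = 126.5
(5) 0.85(19) - 1.6(80) = -111.9
Combination 5 gives the minimum: -111.9 psf.

-111.9 psf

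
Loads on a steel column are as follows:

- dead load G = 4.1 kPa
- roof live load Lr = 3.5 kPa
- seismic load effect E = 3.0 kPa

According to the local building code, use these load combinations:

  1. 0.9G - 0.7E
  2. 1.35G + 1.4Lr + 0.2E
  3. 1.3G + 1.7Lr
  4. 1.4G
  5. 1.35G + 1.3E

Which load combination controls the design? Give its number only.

Combination 3

1. 0.9(4.1) - 0.7(3.0) = 3.69 - 2.10 = 1.59
2. 1.35(4.1) + 1.4(3.5) + 0.2(3.0) = 5.54 + 4.90 + 0.60 = 11.04
3. 1.3(4.1) + 1.7(3.5) = 5.33 + 5.95 = 11.28
4. 1.4(4.1) = 5.74
5. 1.35(4.1) + 1.3(3.0) = 5.54 + 3.90 = 9.44
The largest value is 11.28 kPa from combination 3.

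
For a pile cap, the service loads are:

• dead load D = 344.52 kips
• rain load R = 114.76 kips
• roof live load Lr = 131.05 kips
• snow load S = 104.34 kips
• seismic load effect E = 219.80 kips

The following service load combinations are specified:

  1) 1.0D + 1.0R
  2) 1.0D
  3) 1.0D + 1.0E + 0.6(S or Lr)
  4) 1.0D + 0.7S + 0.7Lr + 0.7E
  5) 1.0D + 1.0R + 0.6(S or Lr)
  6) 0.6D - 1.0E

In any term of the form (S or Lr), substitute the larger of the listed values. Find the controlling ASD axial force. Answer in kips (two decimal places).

(S or Lr) → Lr = 131.05 kips.
1) 1.0(344.52) + 1.0(114.76) = 344.52 + 114.76 = 459.28
2) 1.0(344.52) = 344.52
3) 1.0(344.52) + 1.0(219.80) + 0.6(131.05) = 344.52 + 219.80 + 78.63 = 642.95
4) 1.0(344.52) + 0.7(104.34) + 0.7(131.05) + 0.7(219.80) = 663.15
5) 1.0(344.52) + 1.0(114.76) + 0.6(131.05) = 344.52 + 114.76 + 78.63 = 537.91
6) 0.6(344.52) - 1.0(219.80) = 206.71 - 219.80 = -13.09
Maximum is from combination 4.

663.15 kips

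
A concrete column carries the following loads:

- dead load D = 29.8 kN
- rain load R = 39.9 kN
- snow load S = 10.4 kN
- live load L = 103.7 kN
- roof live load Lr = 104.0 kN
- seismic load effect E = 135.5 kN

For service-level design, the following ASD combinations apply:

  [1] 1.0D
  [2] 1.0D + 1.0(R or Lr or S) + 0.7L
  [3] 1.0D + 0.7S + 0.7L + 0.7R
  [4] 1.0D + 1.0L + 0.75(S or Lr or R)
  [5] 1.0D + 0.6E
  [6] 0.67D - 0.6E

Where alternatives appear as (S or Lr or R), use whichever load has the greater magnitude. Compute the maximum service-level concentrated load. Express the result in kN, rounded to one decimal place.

(R or Lr or S) → Lr = 104.0 kN; (S or Lr or R) → Lr = 104.0 kN.
[1] 1.0(29.8) = 29.8
[2] 1.0(29.8) + 1.0(104.0) + 0.7(103.7) = 206.4
[3] 1.0(29.8) + 0.7(10.4) + 0.7(103.7) + 0.7(39.9) = 137.6
[4] 1.0(29.8) + 1.0(103.7) + 0.75(104.0) = 211.5
[5] 1.0(29.8) + 0.6(135.5) = 111.1
[6] 0.67(29.8) - 0.6(135.5) = -61.3
The controlling combination is 4, giving 211.5 kN.

211.5 kN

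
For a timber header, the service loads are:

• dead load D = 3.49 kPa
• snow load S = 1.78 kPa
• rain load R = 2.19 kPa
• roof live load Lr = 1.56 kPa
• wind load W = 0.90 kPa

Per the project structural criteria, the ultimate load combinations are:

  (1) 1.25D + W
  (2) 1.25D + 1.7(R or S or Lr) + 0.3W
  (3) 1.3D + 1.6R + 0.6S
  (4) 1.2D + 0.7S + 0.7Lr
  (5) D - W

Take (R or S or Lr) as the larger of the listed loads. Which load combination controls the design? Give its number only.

Combination 3

(R or S or Lr) → R = 2.19 kPa.
(1) 1.25(3.49) + 1.0(0.90) = 4.36 + 0.90 = 5.26
(2) 1.25(3.49) + 1.7(2.19) + 0.3(0.90) = 8.36
(3) 1.3(3.49) + 1.6(2.19) + 0.6(1.78) = 4.54 + 3.50 + 1.07 = 9.11
(4) 1.2(3.49) + 0.7(1.78) + 0.7(1.56) = 4.19 + 1.25 + 1.09 = 6.53
(5) 1.0(3.49) - 1.0(0.90) = 3.49 - 0.90 = 2.59
The largest value is 9.11 kPa from combination 3.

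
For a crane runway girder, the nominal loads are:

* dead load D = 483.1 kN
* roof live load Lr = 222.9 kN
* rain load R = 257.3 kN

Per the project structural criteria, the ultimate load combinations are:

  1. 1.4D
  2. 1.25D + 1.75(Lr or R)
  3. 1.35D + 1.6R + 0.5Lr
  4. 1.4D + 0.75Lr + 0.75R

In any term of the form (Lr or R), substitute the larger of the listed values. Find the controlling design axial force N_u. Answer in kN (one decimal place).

1175.3 kN

(Lr or R) → R = 257.3 kN.
1. 1.4(483.1) = 676.3
2. 1.25(483.1) + 1.75(257.3) = 603.9 + 450.3 = 1054.2
3. 1.35(483.1) + 1.6(257.3) + 0.5(222.9) = 1175.3
4. 1.4(483.1) + 0.75(222.9) + 0.75(257.3) = 676.3 + 167.2 + 193.0 = 1036.5
Combination 3 governs: N_u = 1175.3 kN.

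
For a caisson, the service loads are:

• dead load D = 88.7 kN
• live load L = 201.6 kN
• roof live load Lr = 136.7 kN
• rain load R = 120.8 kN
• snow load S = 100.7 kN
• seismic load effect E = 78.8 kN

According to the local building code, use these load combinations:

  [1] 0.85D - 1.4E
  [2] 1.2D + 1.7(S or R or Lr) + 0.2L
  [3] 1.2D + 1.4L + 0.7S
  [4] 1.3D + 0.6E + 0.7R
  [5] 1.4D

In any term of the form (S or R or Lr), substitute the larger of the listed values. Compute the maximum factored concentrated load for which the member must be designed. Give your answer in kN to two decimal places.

459.17 kN

(S or R or Lr) → Lr = 136.7 kN.
[1] 0.85(88.7) - 1.4(78.8) = -34.93
[2] 1.2(88.7) + 1.7(136.7) + 0.2(201.6) = 106.44 + 232.39 + 40.32 = 379.15
[3] 1.2(88.7) + 1.4(201.6) + 0.7(100.7) = 106.44 + 282.24 + 70.49 = 459.17
[4] 1.3(88.7) + 0.6(78.8) + 0.7(120.8) = 115.31 + 47.28 + 84.56 = 247.15
[5] 1.4(88.7) = 124.18
Combination 3 governs: P_u = 459.17 kN.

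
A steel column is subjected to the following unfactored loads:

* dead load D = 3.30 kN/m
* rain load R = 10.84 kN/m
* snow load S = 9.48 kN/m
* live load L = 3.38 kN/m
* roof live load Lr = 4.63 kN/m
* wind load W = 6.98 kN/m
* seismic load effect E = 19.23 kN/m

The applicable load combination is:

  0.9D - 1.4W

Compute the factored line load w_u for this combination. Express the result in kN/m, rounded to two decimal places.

0.9(3.30) - 1.4(6.98) = -6.80
w_u = -6.80 kN/m.

-6.80 kN/m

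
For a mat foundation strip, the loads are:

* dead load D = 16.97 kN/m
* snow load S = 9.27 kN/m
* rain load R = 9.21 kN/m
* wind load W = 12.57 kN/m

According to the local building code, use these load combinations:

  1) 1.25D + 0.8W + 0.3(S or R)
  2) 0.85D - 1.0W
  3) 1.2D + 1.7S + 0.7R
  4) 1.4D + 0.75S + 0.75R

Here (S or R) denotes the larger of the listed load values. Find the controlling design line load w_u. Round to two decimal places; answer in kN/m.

(S or R) → S = 9.27 kN/m.
1) 1.25(16.97) + 0.8(12.57) + 0.3(9.27) = 21.21 + 10.06 + 2.78 = 34.05
2) 0.85(16.97) - 1.0(12.57) = 14.42 - 12.57 = 1.85
3) 1.2(16.97) + 1.7(9.27) + 0.7(9.21) = 20.36 + 15.76 + 6.45 = 42.57
4) 1.4(16.97) + 0.75(9.27) + 0.75(9.21) = 23.76 + 6.95 + 6.91 = 37.62
Maximum is from combination 3.

42.57 kN/m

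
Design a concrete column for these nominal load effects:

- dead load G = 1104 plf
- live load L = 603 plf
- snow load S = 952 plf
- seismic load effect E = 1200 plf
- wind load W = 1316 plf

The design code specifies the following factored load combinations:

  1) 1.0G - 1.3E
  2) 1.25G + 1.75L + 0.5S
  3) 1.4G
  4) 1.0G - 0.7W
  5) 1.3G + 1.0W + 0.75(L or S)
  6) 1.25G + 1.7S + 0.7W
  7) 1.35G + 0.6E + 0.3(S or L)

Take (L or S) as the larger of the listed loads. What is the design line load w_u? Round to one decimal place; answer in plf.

(L or S) → S = 952 plf; (S or L) → S = 952 plf.
1) 1.0(1104) - 1.3(1200) = 1104.0 - 1560.0 = -456.0
2) 1.25(1104) + 1.75(603) + 0.5(952) = 1380.0 + 1055.3 + 476.0 = 2911.3
3) 1.4(1104) = 1545.6
4) 1.0(1104) - 0.7(1316) = 1104.0 - 921.2 = 182.8
5) 1.3(1104) + 1.0(1316) + 0.75(952) = 1435.2 + 1316.0 + 714.0 = 3465.2
6) 1.25(1104) + 1.7(952) + 0.7(1316) = 1380.0 + 1618.4 + 921.2 = 3919.6
7) 1.35(1104) + 0.6(1200) + 0.3(952) = 1490.4 + 720.0 + 285.6 = 2496.0
Maximum is from combination 6.

3919.6 plf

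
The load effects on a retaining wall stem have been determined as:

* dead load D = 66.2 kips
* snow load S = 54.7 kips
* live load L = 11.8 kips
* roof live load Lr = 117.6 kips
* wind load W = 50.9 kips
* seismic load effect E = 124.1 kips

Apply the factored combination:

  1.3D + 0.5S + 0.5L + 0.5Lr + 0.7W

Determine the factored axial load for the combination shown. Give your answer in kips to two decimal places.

1.3(66.2) + 0.5(54.7) + 0.5(11.8) + 0.5(117.6) + 0.7(50.9) = 86.06 + 27.35 + 5.90 + 58.80 + 35.63 = 213.74
P_u = 213.74 kips.

213.74 kips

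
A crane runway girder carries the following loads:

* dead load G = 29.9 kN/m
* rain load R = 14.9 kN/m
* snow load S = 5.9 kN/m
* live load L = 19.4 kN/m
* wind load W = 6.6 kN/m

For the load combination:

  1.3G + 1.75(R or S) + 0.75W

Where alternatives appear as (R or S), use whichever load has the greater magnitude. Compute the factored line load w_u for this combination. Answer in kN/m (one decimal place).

69.9 kN/m

(R or S) → R = 14.9 kN/m.
1.3(29.9) + 1.75(14.9) + 0.75(6.6) = 69.9
w_u = 69.9 kN/m.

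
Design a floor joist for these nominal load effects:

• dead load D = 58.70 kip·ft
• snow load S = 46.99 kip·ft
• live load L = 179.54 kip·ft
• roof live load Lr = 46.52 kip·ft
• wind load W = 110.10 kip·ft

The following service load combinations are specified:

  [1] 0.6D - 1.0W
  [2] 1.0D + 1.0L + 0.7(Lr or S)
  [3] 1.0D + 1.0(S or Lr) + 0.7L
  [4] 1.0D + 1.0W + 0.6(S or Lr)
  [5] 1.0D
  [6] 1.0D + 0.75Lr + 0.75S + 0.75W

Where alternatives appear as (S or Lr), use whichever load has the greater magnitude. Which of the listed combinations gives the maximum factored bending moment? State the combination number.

(Lr or S) → S = 46.99 kip·ft; (S or Lr) → S = 46.99 kip·ft.
[1] 0.6(58.70) - 1.0(110.10) = -74.88
[2] 1.0(58.70) + 1.0(179.54) + 0.7(46.99) = 271.13
[3] 1.0(58.70) + 1.0(46.99) + 0.7(179.54) = 231.37
[4] 1.0(58.70) + 1.0(110.10) + 0.6(46.99) = 196.99
[5] 1.0(58.70) = 58.70
[6] 1.0(58.70) + 0.75(46.52) + 0.75(46.99) + 0.75(110.10) = 211.41
The largest value is 271.13 kip·ft from combination 2.

Combination 2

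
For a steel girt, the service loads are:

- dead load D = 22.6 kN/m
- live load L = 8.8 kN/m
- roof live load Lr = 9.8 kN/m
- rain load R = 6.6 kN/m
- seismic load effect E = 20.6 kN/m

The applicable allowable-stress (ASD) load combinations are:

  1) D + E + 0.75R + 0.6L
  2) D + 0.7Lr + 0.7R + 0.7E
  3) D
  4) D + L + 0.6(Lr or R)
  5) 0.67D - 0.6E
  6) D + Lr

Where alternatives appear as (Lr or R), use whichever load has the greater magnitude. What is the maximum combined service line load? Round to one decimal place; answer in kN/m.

(Lr or R) → Lr = 9.8 kN/m.
1) 1.0(22.6) + 1.0(20.6) + 0.75(6.6) + 0.6(8.8) = 53.4
2) 1.0(22.6) + 0.7(9.8) + 0.7(6.6) + 0.7(20.6) = 48.5
3) 1.0(22.6) = 22.6
4) 1.0(22.6) + 1.0(8.8) + 0.6(9.8) = 37.3
5) 0.67(22.6) - 0.6(20.6) = 2.8
6) 1.0(22.6) + 1.0(9.8) = 32.4
Combination 1 governs: w = 53.4 kN/m.

53.4 kN/m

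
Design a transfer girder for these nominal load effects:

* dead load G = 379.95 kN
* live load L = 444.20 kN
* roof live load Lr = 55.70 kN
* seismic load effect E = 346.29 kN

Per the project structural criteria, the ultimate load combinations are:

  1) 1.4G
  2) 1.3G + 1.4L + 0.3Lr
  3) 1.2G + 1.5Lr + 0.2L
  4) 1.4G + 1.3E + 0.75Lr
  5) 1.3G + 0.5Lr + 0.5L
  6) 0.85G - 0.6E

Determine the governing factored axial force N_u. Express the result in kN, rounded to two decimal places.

1132.53 kN

1) 1.4(379.95) = 531.93
2) 1.3(379.95) + 1.4(444.20) + 0.3(55.70) = 1132.53
3) 1.2(379.95) + 1.5(55.70) + 0.2(444.20) = 628.33
4) 1.4(379.95) + 1.3(346.29) + 0.75(55.70) = 1023.88
5) 1.3(379.95) + 0.5(55.70) + 0.5(444.20) = 743.89
6) 0.85(379.95) - 0.6(346.29) = 115.18
The controlling combination is 2, giving 1132.53 kN.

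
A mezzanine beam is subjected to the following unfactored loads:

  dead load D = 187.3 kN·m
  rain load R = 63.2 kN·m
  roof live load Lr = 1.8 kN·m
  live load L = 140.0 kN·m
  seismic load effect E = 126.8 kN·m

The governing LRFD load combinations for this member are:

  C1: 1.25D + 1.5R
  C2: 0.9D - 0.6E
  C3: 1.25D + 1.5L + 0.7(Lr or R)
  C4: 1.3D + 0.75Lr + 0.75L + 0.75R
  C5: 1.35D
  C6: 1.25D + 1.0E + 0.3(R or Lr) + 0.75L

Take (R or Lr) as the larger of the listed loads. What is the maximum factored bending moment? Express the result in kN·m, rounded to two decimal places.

(Lr or R) → R = 63.2 kN·m; (R or Lr) → R = 63.2 kN·m.
C1: 1.25(187.3) + 1.5(63.2) = 234.13 + 94.80 = 328.93
C2: 0.9(187.3) - 0.6(126.8) = 168.57 - 76.08 = 92.49
C3: 1.25(187.3) + 1.5(140.0) + 0.7(63.2) = 234.13 + 210.00 + 44.24 = 488.37
C4: 1.3(187.3) + 0.75(1.8) + 0.75(140.0) + 0.75(63.2) = 243.49 + 1.35 + 105.00 + 47.40 = 397.24
C5: 1.35(187.3) = 252.86
C6: 1.25(187.3) + 1.0(126.8) + 0.3(63.2) + 0.75(140.0) = 234.13 + 126.80 + 18.96 + 105.00 = 484.89
The controlling combination is 3, giving 488.37 kN·m.

488.37 kN·m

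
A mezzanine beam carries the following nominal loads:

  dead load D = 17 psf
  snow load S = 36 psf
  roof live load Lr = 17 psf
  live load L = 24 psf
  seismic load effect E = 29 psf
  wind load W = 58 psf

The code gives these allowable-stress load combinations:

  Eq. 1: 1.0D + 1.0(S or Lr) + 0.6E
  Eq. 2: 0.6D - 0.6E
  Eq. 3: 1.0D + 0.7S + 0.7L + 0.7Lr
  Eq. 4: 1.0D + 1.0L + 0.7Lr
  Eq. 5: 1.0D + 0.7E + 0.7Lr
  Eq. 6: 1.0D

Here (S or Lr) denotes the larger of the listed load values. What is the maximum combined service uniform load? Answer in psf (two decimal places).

(S or Lr) → S = 36 psf.
Eq. 1: 1.0(17) + 1.0(36) + 0.6(29) = 70.40
Eq. 2: 0.6(17) - 0.6(29) = -7.20
Eq. 3: 1.0(17) + 0.7(36) + 0.7(24) + 0.7(17) = 70.90
Eq. 4: 1.0(17) + 1.0(24) + 0.7(17) = 52.90
Eq. 5: 1.0(17) + 0.7(29) + 0.7(17) = 49.20
Eq. 6: 1.0(17) = 17.00
Maximum is from combination 3.

70.90 psf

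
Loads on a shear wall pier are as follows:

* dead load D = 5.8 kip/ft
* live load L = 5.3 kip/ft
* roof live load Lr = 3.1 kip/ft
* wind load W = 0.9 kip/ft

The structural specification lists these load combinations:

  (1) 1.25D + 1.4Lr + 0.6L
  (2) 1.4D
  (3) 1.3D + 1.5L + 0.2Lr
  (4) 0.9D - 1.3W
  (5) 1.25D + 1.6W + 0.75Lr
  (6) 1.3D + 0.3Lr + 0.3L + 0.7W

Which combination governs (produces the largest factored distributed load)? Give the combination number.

(1) 1.25(5.8) + 1.4(3.1) + 0.6(5.3) = 7.25 + 4.34 + 3.18 = 14.77
(2) 1.4(5.8) = 8.12
(3) 1.3(5.8) + 1.5(5.3) + 0.2(3.1) = 7.54 + 7.95 + 0.62 = 16.11
(4) 0.9(5.8) - 1.3(0.9) = 5.22 - 1.17 = 4.05
(5) 1.25(5.8) + 1.6(0.9) + 0.75(3.1) = 7.25 + 1.44 + 2.33 = 11.02
(6) 1.3(5.8) + 0.3(3.1) + 0.3(5.3) + 0.7(0.9) = 7.54 + 0.93 + 1.59 + 0.63 = 10.69
The largest value is 16.11 kip/ft from combination 3.

Combination 3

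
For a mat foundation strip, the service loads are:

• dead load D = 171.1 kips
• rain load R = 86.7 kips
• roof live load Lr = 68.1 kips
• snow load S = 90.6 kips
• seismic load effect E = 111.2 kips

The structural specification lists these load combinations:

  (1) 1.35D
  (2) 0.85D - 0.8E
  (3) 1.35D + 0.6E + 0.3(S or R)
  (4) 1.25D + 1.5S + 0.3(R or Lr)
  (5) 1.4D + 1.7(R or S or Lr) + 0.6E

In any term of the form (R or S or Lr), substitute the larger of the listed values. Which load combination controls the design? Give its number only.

(S or R) → S = 90.6 kips; (R or Lr) → R = 86.7 kips; (R or S or Lr) → S = 90.6 kips.
(1) 1.35(171.1) = 231.0
(2) 0.85(171.1) - 0.8(111.2) = 56.5
(3) 1.35(171.1) + 0.6(111.2) + 0.3(90.6) = 231.0 + 66.7 + 27.2 = 324.9
(4) 1.25(171.1) + 1.5(90.6) + 0.3(86.7) = 213.9 + 135.9 + 26.0 = 375.8
(5) 1.4(171.1) + 1.7(90.6) + 0.6(111.2) = 460.3
The largest value is 460.3 kips from combination 5.

Combination 5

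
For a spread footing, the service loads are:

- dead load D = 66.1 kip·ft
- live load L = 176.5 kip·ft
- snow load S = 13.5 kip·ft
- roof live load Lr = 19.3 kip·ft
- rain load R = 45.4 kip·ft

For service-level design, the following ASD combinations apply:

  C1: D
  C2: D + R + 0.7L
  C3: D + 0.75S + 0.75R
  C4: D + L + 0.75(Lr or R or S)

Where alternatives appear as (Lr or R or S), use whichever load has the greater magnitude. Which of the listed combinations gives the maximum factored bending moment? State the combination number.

Combination 4

(Lr or R or S) → R = 45.4 kip·ft.
C1: 1.0(66.1) = 66.1
C2: 1.0(66.1) + 1.0(45.4) + 0.7(176.5) = 66.1 + 45.4 + 123.6 = 235.1
C3: 1.0(66.1) + 0.75(13.5) + 0.75(45.4) = 66.1 + 10.1 + 34.1 = 110.3
C4: 1.0(66.1) + 1.0(176.5) + 0.75(45.4) = 66.1 + 176.5 + 34.1 = 276.7
The largest value is 276.7 kip·ft from combination 4.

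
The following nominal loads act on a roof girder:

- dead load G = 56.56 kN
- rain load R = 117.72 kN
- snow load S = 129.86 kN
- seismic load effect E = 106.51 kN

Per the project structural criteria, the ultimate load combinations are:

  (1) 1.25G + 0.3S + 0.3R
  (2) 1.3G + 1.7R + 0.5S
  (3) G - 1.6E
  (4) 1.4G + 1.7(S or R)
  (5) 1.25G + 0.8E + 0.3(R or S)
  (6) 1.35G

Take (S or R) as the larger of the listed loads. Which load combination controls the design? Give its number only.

Combination 2

(S or R) → S = 129.86 kN; (R or S) → S = 129.86 kN.
(1) 1.25(56.56) + 0.3(129.86) + 0.3(117.72) = 144.97
(2) 1.3(56.56) + 1.7(117.72) + 0.5(129.86) = 338.58
(3) 1.0(56.56) - 1.6(106.51) = -113.86
(4) 1.4(56.56) + 1.7(129.86) = 299.95
(5) 1.25(56.56) + 0.8(106.51) + 0.3(129.86) = 194.87
(6) 1.35(56.56) = 76.36
The largest value is 338.58 kN from combination 2.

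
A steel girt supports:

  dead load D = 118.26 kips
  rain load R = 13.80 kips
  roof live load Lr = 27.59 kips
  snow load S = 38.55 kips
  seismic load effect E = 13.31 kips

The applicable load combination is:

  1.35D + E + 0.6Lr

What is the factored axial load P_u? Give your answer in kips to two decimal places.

189.52 kips

1.35(118.26) + 1.0(13.31) + 0.6(27.59) = 189.52
P_u = 189.52 kips.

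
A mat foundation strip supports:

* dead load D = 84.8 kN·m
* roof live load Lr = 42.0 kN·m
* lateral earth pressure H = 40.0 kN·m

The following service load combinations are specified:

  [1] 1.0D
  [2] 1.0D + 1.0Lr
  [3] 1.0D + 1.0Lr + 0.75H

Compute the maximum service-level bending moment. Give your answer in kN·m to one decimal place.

[1] 1.0(84.8) = 84.8
[2] 1.0(84.8) + 1.0(42.0) = 126.8
[3] 1.0(84.8) + 1.0(42.0) + 0.75(40.0) = 156.8
Combination 3 governs: M = 156.8 kN·m.

156.8 kN·m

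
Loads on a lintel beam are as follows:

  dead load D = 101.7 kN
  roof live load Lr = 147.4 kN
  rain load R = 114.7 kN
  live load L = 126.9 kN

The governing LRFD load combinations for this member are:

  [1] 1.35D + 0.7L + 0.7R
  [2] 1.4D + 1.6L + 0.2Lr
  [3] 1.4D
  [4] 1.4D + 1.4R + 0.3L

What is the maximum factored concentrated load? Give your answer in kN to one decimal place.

[1] 1.35(101.7) + 0.7(126.9) + 0.7(114.7) = 137.3 + 88.8 + 80.3 = 306.4
[2] 1.4(101.7) + 1.6(126.9) + 0.2(147.4) = 142.4 + 203.0 + 29.5 = 374.9
[3] 1.4(101.7) = 142.4
[4] 1.4(101.7) + 1.4(114.7) + 0.3(126.9) = 341.0
Maximum is from combination 2.

374.9 kN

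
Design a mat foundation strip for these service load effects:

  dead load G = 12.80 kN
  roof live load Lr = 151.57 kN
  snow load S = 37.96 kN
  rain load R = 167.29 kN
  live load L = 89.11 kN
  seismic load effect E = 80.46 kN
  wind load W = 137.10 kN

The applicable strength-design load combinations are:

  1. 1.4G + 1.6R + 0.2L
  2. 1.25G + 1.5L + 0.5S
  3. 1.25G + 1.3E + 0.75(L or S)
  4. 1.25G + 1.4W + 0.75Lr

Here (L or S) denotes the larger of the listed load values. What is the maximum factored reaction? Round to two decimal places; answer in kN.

321.62 kN

(L or S) → L = 89.11 kN.
1. 1.4(12.80) + 1.6(167.29) + 0.2(89.11) = 303.41
2. 1.25(12.80) + 1.5(89.11) + 0.5(37.96) = 16.00 + 133.67 + 18.98 = 168.65
3. 1.25(12.80) + 1.3(80.46) + 0.75(89.11) = 16.00 + 104.60 + 66.83 = 187.43
4. 1.25(12.80) + 1.4(137.10) + 0.75(151.57) = 16.00 + 191.94 + 113.68 = 321.62
The controlling combination is 4, giving 321.62 kN.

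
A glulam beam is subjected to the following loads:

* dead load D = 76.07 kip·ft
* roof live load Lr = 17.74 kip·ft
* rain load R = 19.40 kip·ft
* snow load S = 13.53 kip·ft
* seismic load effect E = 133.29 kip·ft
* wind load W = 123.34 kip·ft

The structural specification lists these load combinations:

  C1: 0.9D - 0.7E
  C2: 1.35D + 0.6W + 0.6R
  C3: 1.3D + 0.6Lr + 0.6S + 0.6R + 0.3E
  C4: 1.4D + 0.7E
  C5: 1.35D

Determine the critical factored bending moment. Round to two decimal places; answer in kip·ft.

C1: 0.9(76.07) - 0.7(133.29) = -24.84
C2: 1.35(76.07) + 0.6(123.34) + 0.6(19.40) = 188.34
C3: 1.3(76.07) + 0.6(17.74) + 0.6(13.53) + 0.6(19.40) + 0.3(133.29) = 169.28
C4: 1.4(76.07) + 0.7(133.29) = 199.80
C5: 1.35(76.07) = 102.69
Maximum is from combination 4.

199.80 kip·ft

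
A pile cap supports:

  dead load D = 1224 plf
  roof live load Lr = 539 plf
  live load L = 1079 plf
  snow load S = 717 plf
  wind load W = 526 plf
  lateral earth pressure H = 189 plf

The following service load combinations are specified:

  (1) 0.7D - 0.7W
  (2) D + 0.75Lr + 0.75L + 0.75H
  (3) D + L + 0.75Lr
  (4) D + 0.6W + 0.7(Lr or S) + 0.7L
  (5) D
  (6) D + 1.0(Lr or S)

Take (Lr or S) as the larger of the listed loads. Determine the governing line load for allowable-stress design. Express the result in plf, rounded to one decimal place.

(Lr or S) → S = 717 plf.
(1) 0.7(1224) - 0.7(526) = 856.8 - 368.2 = 488.6
(2) 1.0(1224) + 0.75(539) + 0.75(1079) + 0.75(189) = 2579.3
(3) 1.0(1224) + 1.0(1079) + 0.75(539) = 1224.0 + 1079.0 + 404.3 = 2707.3
(4) 1.0(1224) + 0.6(526) + 0.7(717) + 0.7(1079) = 1224.0 + 315.6 + 501.9 + 755.3 = 2796.8
(5) 1.0(1224) = 1224.0
(6) 1.0(1224) + 1.0(717) = 1224.0 + 717.0 = 1941.0
Combination 4 governs: w = 2796.8 plf.

2796.8 plf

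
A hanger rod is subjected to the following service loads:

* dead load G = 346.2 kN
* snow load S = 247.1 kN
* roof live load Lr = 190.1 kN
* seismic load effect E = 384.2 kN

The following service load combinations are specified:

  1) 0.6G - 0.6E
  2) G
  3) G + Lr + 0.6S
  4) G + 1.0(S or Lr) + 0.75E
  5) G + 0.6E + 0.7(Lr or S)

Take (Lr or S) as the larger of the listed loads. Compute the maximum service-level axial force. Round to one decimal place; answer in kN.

(S or Lr) → S = 247.1 kN; (Lr or S) → S = 247.1 kN.
1) 0.6(346.2) - 0.6(384.2) = -22.8
2) 1.0(346.2) = 346.2
3) 1.0(346.2) + 1.0(190.1) + 0.6(247.1) = 684.6
4) 1.0(346.2) + 1.0(247.1) + 0.75(384.2) = 881.5
5) 1.0(346.2) + 0.6(384.2) + 0.7(247.1) = 749.7
Combination 4 governs: N = 881.5 kN.

881.5 kN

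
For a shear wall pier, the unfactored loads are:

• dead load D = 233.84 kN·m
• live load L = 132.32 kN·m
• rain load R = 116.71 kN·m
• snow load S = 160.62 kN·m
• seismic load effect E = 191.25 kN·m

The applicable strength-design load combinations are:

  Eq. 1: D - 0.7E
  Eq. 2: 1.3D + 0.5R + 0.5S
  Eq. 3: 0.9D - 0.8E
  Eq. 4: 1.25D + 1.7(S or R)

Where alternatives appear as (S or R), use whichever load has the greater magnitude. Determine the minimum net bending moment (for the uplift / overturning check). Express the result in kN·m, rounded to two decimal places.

57.46 kN·m

(S or R) → S = 160.62 kN·m.
Eq. 1: 1.0(233.84) - 0.7(191.25) = 99.97
Eq. 2: 1.3(233.84) + 0.5(116.71) + 0.5(160.62) = 303.99 + 58.36 + 80.31 = 442.66
Eq. 3: 0.9(233.84) - 0.8(191.25) = 210.46 - 153.00 = 57.46
Eq. 4: 1.25(233.84) + 1.7(160.62) = 292.30 + 273.05 = 565.35
Combination 3 gives the minimum: 57.46 kN·m.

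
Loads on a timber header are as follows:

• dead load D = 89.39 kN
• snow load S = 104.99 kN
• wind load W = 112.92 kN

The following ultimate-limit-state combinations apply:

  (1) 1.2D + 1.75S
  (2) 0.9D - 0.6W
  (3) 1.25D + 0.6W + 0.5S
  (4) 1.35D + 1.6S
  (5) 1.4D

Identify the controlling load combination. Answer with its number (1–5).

Combination 1

(1) 1.2(89.39) + 1.75(104.99) = 291.00
(2) 0.9(89.39) - 0.6(112.92) = 12.70
(3) 1.25(89.39) + 0.6(112.92) + 0.5(104.99) = 231.98
(4) 1.35(89.39) + 1.6(104.99) = 288.66
(5) 1.4(89.39) = 125.15
The largest value is 291.00 kN from combination 1.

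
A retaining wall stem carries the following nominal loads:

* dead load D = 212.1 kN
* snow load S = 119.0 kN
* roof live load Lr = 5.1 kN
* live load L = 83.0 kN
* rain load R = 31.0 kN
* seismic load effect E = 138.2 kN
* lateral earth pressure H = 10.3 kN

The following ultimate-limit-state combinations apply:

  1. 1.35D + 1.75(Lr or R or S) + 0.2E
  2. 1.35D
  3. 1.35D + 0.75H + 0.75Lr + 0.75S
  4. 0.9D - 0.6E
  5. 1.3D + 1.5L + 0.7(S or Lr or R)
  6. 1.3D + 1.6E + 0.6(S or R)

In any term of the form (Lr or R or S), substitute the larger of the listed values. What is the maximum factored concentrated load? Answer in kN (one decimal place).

(Lr or R or S) → S = 119.0 kN; (S or Lr or R) → S = 119.0 kN; (S or R) → S = 119.0 kN.
1. 1.35(212.1) + 1.75(119.0) + 0.2(138.2) = 522.2
2. 1.35(212.1) = 286.3
3. 1.35(212.1) + 0.75(10.3) + 0.75(5.1) + 0.75(119.0) = 387.1
4. 0.9(212.1) - 0.6(138.2) = 108.0
5. 1.3(212.1) + 1.5(83.0) + 0.7(119.0) = 483.5
6. 1.3(212.1) + 1.6(138.2) + 0.6(119.0) = 568.3
Combination 6 governs: P_u = 568.3 kN.

568.3 kN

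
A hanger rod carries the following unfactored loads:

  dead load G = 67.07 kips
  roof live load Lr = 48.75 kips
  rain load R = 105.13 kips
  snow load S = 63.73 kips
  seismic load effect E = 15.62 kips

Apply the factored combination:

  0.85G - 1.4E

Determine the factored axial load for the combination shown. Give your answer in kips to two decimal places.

0.85(67.07) - 1.4(15.62) = 35.14
P_u = 35.14 kips.

35.14 kips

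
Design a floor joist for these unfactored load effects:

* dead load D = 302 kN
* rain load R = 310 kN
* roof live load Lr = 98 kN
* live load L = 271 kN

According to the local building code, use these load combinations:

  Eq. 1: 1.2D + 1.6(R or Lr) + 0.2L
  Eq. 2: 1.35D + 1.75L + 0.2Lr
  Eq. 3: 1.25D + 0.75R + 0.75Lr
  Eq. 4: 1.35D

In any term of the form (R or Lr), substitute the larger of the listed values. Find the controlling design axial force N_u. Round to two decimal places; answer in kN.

(R or Lr) → R = 310 kN.
Eq. 1: 1.2(302) + 1.6(310) + 0.2(271) = 362.40 + 496.00 + 54.20 = 912.60
Eq. 2: 1.35(302) + 1.75(271) + 0.2(98) = 407.70 + 474.25 + 19.60 = 901.55
Eq. 3: 1.25(302) + 0.75(310) + 0.75(98) = 377.50 + 232.50 + 73.50 = 683.50
Eq. 4: 1.35(302) = 407.70
The controlling combination is 1, giving 912.60 kN.

912.60 kN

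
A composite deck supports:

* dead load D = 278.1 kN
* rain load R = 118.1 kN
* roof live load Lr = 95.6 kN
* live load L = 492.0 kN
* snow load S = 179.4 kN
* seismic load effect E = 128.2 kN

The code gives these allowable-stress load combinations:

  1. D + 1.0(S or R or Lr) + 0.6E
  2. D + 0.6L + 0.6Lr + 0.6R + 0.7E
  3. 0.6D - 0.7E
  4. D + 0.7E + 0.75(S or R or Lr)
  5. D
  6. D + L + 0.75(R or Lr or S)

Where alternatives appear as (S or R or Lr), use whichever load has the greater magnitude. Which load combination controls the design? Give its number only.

Combination 6

(S or R or Lr) → S = 179.4 kN; (R or Lr or S) → S = 179.4 kN.
1. 1.0(278.1) + 1.0(179.4) + 0.6(128.2) = 534.42
2. 1.0(278.1) + 0.6(492.0) + 0.6(95.6) + 0.6(118.1) + 0.7(128.2) = 791.26
3. 0.6(278.1) - 0.7(128.2) = 77.12
4. 1.0(278.1) + 0.7(128.2) + 0.75(179.4) = 502.39
5. 1.0(278.1) = 278.10
6. 1.0(278.1) + 1.0(492.0) + 0.75(179.4) = 904.65
The largest value is 904.65 kN from combination 6.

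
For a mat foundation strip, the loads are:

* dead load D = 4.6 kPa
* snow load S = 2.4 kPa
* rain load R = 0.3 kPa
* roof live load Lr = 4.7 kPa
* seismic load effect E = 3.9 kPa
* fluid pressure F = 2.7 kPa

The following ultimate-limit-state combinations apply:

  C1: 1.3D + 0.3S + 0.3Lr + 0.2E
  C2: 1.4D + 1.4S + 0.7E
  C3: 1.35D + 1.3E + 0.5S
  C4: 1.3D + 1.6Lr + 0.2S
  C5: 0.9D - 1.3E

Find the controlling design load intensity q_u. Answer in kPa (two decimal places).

C1: 1.3(4.6) + 0.3(2.4) + 0.3(4.7) + 0.2(3.9) = 5.98 + 0.72 + 1.41 + 0.78 = 8.89
C2: 1.4(4.6) + 1.4(2.4) + 0.7(3.9) = 6.44 + 3.36 + 2.73 = 12.53
C3: 1.35(4.6) + 1.3(3.9) + 0.5(2.4) = 6.21 + 5.07 + 1.20 = 12.48
C4: 1.3(4.6) + 1.6(4.7) + 0.2(2.4) = 5.98 + 7.52 + 0.48 = 13.98
C5: 0.9(4.6) - 1.3(3.9) = 4.14 - 5.07 = -0.93
Maximum is from combination 4.

13.98 kPa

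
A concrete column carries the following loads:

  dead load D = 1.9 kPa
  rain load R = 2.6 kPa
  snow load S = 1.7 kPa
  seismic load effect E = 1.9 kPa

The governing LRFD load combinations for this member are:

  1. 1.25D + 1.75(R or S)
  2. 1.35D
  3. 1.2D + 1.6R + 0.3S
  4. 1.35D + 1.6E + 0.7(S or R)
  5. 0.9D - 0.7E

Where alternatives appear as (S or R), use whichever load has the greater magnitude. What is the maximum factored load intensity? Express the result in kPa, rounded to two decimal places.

(R or S) → R = 2.6 kPa; (S or R) → R = 2.6 kPa.
1. 1.25(1.9) + 1.75(2.6) = 2.38 + 4.55 = 6.93
2. 1.35(1.9) = 2.57
3. 1.2(1.9) + 1.6(2.6) + 0.3(1.7) = 2.28 + 4.16 + 0.51 = 6.95
4. 1.35(1.9) + 1.6(1.9) + 0.7(2.6) = 2.57 + 3.04 + 1.82 = 7.43
5. 0.9(1.9) - 0.7(1.9) = 1.71 - 1.33 = 0.38
Combination 4 governs: q_u = 7.43 kPa.

7.43 kPa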